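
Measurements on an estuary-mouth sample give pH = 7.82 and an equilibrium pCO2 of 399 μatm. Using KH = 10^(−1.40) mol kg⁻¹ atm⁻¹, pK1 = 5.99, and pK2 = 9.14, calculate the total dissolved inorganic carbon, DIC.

[CO2*] = KH · pCO2 = 10^(−1.40) × 399×10^-6 = 1.588×10^-5 mol/kg
α₀ = 1/(1 + K1/[H⁺] + K1K2/[H⁺]²) = 1/(1 + 10^+1.83 + 10^+0.51) = 0.01392
DIC = [CO2*]/α₀ = 1.588×10^-5 / 0.01392 = 1.14 mmol/kg

DIC = 1.14 mmol/kg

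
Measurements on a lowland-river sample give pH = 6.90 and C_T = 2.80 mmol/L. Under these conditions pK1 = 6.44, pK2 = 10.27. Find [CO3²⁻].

α₂ = 1 / (1 + [H⁺]/K2 + [H⁺]²/(K1K2)) = 1 / (1 + 10^+3.37 + 10^+2.91)
   = 1 / (1 + 2344.2 + 812.83) = 1/3158.1 = 0.0003167
[CO3²⁻] = α₂ × DIC = 0.0003167 × 2.80 = 0.000887 mmol/L = 0.887 μmol/L

[CO3²⁻] = 0.887 μmol/L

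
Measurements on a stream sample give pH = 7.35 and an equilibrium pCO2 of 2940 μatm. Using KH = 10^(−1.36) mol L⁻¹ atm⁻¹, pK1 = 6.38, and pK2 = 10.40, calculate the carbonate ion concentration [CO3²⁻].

[CO3²⁻] = 1.07 μmol/L

[CO2*] = KH · pCO2 = 10^(−1.36) × 2940×10^-6 = 1.283×10^-4 mol/L
α₀ = 1/(1 + K1/[H⁺] + K1K2/[H⁺]²) = 1/(1 + 10^+0.97 + 10^-2.08) = 0.09670
DIC = [CO2*]/α₀ = 1.283×10^-4 / 0.09670 = 1.327 mmol/L
[CO3²⁻] = α₂·DIC; α₂ = 0.0008043, so [CO3²⁻] = 0.0008043 × 1.327 = 0.00107 mmol/L = 1.07 μmol/L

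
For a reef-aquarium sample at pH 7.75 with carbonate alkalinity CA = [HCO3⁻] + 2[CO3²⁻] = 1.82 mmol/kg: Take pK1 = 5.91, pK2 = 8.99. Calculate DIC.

CA = [HCO3⁻] + 2[CO3²⁻] = (α₁ + 2α₂)·DIC
At pH 7.75: [H⁺]/K1 = 10^-1.84 = 0.014454, K2/[H⁺] = 10^-1.24 = 0.057544
α₁ = 1/(1 + 0.014454 + 0.057544) = 1/1.0720 = 0.9328; α₂ = α₁·K2/[H⁺] = 0.05368
α₁ + 2α₂ = 1.0402
DIC = CA / (α₁ + 2α₂) = 1.82 / 1.0402 = 1.75 mmol/kg

DIC = 1.75 mmol/kg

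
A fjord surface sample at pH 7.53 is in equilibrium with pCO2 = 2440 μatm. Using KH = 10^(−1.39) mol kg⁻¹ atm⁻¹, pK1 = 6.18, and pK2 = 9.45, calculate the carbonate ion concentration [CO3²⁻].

[CO2*] = KH · pCO2 = 10^(−1.39) × 2440×10^-6 = 9.940×10^-5 mol/kg
α₀ = 1/(1 + K1/[H⁺] + K1K2/[H⁺]²) = 1/(1 + 10^+1.35 + 10^-0.57) = 0.04227
DIC = [CO2*]/α₀ = 9.940×10^-5 / 0.04227 = 2.351 mmol/kg
[CO3²⁻] = α₂·DIC; α₂ = 0.01138, so [CO3²⁻] = 0.01138 × 2.351 = 0.0268 mmol/kg

[CO3²⁻] = 0.0268 mmol/kg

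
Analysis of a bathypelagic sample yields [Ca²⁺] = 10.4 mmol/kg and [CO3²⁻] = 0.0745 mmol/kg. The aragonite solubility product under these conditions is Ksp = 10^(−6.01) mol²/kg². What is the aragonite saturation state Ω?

Ω = 0.793

Ksp = 10^(−6.01) = 9.772×10^-7
Ω = [Ca²⁺][CO3²⁻]/Ksp = (10.4×10^-3)(0.0745×10^-3) / 9.772×10^-7 = 0.793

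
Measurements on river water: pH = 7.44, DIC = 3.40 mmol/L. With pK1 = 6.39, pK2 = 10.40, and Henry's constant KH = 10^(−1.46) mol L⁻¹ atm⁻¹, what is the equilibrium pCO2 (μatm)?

α₀ = 1 / (1 + K1/[H⁺] + K1K2/[H⁺]²) = 1 / (1 + 10^+1.05 + 10^-1.91)
   = 1 / (1 + 11.220 + 0.012303) = 1/12.232 = 0.08175
[CO2*] = α₀ × DIC = 0.08175 × 3.40 = 0.2779 mmol/L
pCO2 = [CO2*]/KH = 2.779×10^-4 / 3.467×10^-2 = 8020 μatm

pCO2 = 8020 μatm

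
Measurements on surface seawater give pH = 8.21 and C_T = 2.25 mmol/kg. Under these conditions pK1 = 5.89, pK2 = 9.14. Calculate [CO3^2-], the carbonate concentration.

α₂ = 1 / (1 + [H⁺]/K2 + [H⁺]²/(K1K2)) = 1 / (1 + 10^+0.93 + 10^-1.39)
   = 1 / (1 + 8.5114 + 0.040738) = 1/9.5521 = 0.1047
[CO3²⁻] = α₂ × DIC = 0.1047 × 2.25 = 0.236 mmol/kg

[CO3²⁻] = 0.236 mmol/kg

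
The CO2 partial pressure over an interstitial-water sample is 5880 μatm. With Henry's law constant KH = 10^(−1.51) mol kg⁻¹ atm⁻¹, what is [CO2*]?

[CO2*] = 182 μmol/kg

KH = 10^(−1.51) = 3.090×10^-2 mol kg⁻¹ atm⁻¹
[CO2*] = KH · pCO2 = 3.090×10^-2 × 5880×10^-6 atm = 1.82×10^-4 mol/kg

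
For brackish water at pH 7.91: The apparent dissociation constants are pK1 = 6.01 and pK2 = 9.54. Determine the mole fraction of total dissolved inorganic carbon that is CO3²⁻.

α₂ = 1 / (1 + [H⁺]/K2 + [H⁺]²/(K1K2)) = 1 / (1 + 10^+1.63 + 10^-0.27)
   = 1 / (1 + 42.658 + 0.53703) = 1/44.195 = 0.02263

α₂ = 0.0226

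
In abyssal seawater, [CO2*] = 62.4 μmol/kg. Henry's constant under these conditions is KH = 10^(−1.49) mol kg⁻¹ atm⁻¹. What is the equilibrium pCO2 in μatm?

KH = 10^(−1.49) = 3.236×10^-2 mol kg⁻¹ atm⁻¹
pCO2 = [CO2*]/KH = 62.4×10^-6 / 3.236×10^-2 = 1.93×10^-3 atm = 1930 μatm

pCO2 = 1930 μatm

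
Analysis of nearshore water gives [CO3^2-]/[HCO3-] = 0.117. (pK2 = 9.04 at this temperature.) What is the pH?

From K2 = [H⁺][CO3^2-]/[HCO3-]:  pH = pK2 + log₁₀([CO3^2-]/[HCO3-])
log₁₀(0.117) = -0.932
pH = 9.04 + (-0.932) = 8.11

pH = 8.11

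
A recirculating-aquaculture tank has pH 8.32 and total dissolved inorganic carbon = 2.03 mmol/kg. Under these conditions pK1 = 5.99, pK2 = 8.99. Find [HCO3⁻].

α₁ = 1 / (1 + [H⁺]/K1 + K2/[H⁺]) = 1 / (1 + 10^-2.33 + 10^-0.67)
   = 1 / (1 + 0.0046774 + 0.21380) = 1/1.2185 = 0.8207
[HCO3⁻] = α₁ × DIC = 0.8207 × 2.03 = 1.67 mmol/kg

[HCO3⁻] = 1.67 mmol/kg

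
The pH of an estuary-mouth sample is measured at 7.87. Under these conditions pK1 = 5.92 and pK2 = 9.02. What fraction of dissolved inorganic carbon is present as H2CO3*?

α₀ = 0.0104

α₀ = 1 / (1 + K1/[H⁺] + K1K2/[H⁺]²) = 1 / (1 + 10^+1.95 + 10^+0.80)
   = 1 / (1 + 89.125 + 6.3096) = 1/96.435 = 0.01037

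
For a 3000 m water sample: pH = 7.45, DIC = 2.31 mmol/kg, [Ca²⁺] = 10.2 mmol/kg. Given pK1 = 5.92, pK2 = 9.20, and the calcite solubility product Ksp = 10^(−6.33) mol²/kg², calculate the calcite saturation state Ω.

α₂ = 1 / (1 + [H⁺]/K2 + [H⁺]²/(K1K2)) = 1 / (1 + 10^+1.75 + 10^+0.22)
   = 1 / (1 + 56.234 + 1.6596) = 1/58.894 = 0.01698
[CO3²⁻] = α₂ × DIC = 0.01698 × 2.31 = 0.03922 mmol/kg
Ksp = 10^(−6.33) = 4.677×10^-7
Ω = [Ca²⁺][CO3²⁻]/Ksp = (10.2×10^-3)(3.922×10^-5) / 4.677×10^-7 = 0.855

Ω = 0.855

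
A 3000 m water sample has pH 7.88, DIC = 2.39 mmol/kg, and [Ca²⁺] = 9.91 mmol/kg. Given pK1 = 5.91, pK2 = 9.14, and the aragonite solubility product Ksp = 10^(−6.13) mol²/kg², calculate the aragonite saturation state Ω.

Ω = 1.65

α₂ = 1 / (1 + [H⁺]/K2 + [H⁺]²/(K1K2)) = 1 / (1 + 10^+1.26 + 10^-0.71)
   = 1 / (1 + 18.197 + 0.19498) = 1/19.392 = 0.05157
[CO3²⁻] = α₂ × DIC = 0.05157 × 2.39 = 0.1232 mmol/kg
Ksp = 10^(−6.13) = 7.413×10^-7
Ω = [Ca²⁺][CO3²⁻]/Ksp = (9.91×10^-3)(1.232×10^-4) / 7.413×10^-7 = 1.65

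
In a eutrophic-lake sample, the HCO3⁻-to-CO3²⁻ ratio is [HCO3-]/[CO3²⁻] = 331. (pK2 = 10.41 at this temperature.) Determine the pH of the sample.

From K2 = [H⁺][CO3²⁻]/[HCO3-]:  pH = pK2 − log₁₀([HCO3-]/[CO3²⁻])
log₁₀(331) = +2.520
pH = 10.41 − (+2.520) = 7.89

pH = 7.89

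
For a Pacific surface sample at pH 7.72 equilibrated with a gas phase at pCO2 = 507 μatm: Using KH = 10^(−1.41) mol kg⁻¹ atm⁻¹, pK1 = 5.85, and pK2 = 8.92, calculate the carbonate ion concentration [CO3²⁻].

[CO3²⁻] = 0.0923 mmol/kg

[CO2*] = KH · pCO2 = 10^(−1.41) × 507×10^-6 = 1.972×10^-5 mol/kg
α₀ = 1/(1 + K1/[H⁺] + K1K2/[H⁺]²) = 1/(1 + 10^+1.87 + 10^+0.67) = 0.01253
DIC = [CO2*]/α₀ = 1.972×10^-5 / 0.01253 = 1.574 mmol/kg
[CO3²⁻] = α₂·DIC; α₂ = 0.05861, so [CO3²⁻] = 0.05861 × 1.574 = 0.0923 mmol/kg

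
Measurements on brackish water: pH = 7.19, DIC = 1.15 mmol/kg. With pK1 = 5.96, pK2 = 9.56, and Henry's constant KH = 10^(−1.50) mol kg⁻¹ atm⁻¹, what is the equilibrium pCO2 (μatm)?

pCO2 = 2010 μatm

α₀ = 1 / (1 + K1/[H⁺] + K1K2/[H⁺]²) = 1 / (1 + 10^+1.23 + 10^-1.14)
   = 1 / (1 + 16.982 + 0.072444) = 1/18.055 = 0.05539
[CO2*] = α₀ × DIC = 0.05539 × 1.15 = 0.06369 mmol/kg
pCO2 = [CO2*]/KH = 6.369×10^-5 / 3.162×10^-2 = 2010 μatm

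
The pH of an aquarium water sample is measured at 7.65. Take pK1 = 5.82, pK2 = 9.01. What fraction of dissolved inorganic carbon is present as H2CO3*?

α₀ = 1 / (1 + K1/[H⁺] + K1K2/[H⁺]²) = 1 / (1 + 10^+1.83 + 10^+0.47)
   = 1 / (1 + 67.608 + 2.9512) = 1/71.560 = 0.01397

α₀ = 0.0140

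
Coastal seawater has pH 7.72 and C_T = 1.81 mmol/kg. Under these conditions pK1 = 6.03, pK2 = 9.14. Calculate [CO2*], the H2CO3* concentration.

α₀ = 1 / (1 + K1/[H⁺] + K1K2/[H⁺]²) = 1 / (1 + 10^+1.69 + 10^+0.27)
   = 1 / (1 + 48.978 + 1.8621) = 1/51.840 = 0.01929
[CO2*] = α₀ × DIC = 0.01929 × 1.81 = 0.0349 mmol/kg

[CO2*] = 0.0349 mmol/kg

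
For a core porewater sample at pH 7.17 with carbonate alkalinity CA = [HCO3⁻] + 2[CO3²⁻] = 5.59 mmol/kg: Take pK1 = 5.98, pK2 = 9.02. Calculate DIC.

DIC = 5.86 mmol/kg

CA = [HCO3⁻] + 2[CO3²⁻] = (α₁ + 2α₂)·DIC
At pH 7.17: [H⁺]/K1 = 10^-1.19 = 0.064565, K2/[H⁺] = 10^-1.85 = 0.014125
α₁ = 1/(1 + 0.064565 + 0.014125) = 1/1.0787 = 0.9270; α₂ = α₁·K2/[H⁺] = 0.01309
α₁ + 2α₂ = 0.9532
DIC = CA / (α₁ + 2α₂) = 5.59 / 0.9532 = 5.86 mmol/kg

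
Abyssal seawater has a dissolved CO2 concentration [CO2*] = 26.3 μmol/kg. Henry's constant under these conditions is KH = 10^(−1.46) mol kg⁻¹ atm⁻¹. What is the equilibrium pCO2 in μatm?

KH = 10^(−1.46) = 3.467×10^-2 mol kg⁻¹ atm⁻¹
pCO2 = [CO2*]/KH = 26.3×10^-6 / 3.467×10^-2 = 7.59×10^-4 atm = 759 μatm

pCO2 = 759 μatm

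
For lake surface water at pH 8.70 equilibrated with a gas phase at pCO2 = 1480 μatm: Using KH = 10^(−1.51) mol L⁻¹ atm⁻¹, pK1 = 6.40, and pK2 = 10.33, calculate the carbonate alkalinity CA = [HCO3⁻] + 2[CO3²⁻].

[CO2*] = KH · pCO2 = 10^(−1.51) × 1480×10^-6 = 4.574×10^-5 mol/L
α₀ = 1/(1 + K1/[H⁺] + K1K2/[H⁺]²) = 1/(1 + 10^+2.30 + 10^+0.67) = 0.004873
DIC = [CO2*]/α₀ = 4.574×10^-5 / 0.004873 = 9.385 mmol/L
CA = (α₁ + 2α₂)·DIC = (0.9723 + 2×0.02279) × 9.385 = 9.55 mmol/L

CA = 9.55 mmol/L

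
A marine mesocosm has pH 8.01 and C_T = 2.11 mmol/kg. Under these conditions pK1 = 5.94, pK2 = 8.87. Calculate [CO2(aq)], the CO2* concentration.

α₀ = 1 / (1 + K1/[H⁺] + K1K2/[H⁺]²) = 1 / (1 + 10^+2.07 + 10^+1.21)
   = 1 / (1 + 117.49 + 16.218) = 1/134.71 = 0.007423
[CO2*] = α₀ × DIC = 0.007423 × 2.11 = 0.0157 mmol/kg = 15.7 μmol/kg

[CO2*] = 15.7 μmol/kg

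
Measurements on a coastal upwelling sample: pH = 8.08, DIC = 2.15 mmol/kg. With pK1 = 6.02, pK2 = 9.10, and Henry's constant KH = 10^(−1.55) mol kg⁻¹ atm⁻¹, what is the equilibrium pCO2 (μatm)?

α₀ = 1 / (1 + K1/[H⁺] + K1K2/[H⁺]²) = 1 / (1 + 10^+2.06 + 10^+1.04)
   = 1 / (1 + 114.82 + 10.965) = 1/126.78 = 0.007888
[CO2*] = α₀ × DIC = 0.007888 × 2.15 = 0.01696 mmol/kg = 16.96 μmol/kg
pCO2 = [CO2*]/KH = 1.696×10^-5 / 2.818×10^-2 = 602 μatm

pCO2 = 602 μatm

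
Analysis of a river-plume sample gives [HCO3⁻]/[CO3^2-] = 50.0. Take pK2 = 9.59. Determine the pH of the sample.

pH = 7.89

From K2 = [H⁺][CO3^2-]/[HCO3⁻]:  pH = pK2 − log₁₀([HCO3⁻]/[CO3^2-])
log₁₀(50.0) = +1.699
pH = 9.59 − (+1.699) = 7.89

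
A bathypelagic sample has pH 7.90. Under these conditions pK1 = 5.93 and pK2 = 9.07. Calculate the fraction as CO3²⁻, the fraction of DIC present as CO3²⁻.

α₂ = 0.0627

α₂ = 1 / (1 + [H⁺]/K2 + [H⁺]²/(K1K2)) = 1 / (1 + 10^+1.17 + 10^-0.80)
   = 1 / (1 + 14.791 + 0.15849) = 1/15.950 = 0.06270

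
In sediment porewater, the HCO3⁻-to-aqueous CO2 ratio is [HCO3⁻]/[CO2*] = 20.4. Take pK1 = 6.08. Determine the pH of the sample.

From K1 = [H⁺][HCO3⁻]/[CO2*]:  pH = pK1 + log₁₀([HCO3⁻]/[CO2*])
log₁₀(20.4) = +1.310
pH = 6.08 + (+1.310) = 7.39

pH = 7.39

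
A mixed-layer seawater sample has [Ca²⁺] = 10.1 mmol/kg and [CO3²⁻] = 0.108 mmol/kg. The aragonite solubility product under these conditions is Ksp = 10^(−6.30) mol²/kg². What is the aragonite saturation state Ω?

Ksp = 10^(−6.30) = 5.012×10^-7
Ω = [Ca²⁺][CO3²⁻]/Ksp = (10.1×10^-3)(0.108×10^-3) / 5.012×10^-7 = 2.18

Ω = 2.18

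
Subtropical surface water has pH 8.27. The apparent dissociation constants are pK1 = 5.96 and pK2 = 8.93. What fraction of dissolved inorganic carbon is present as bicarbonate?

α₁ = 0.817

α₁ = 1 / (1 + [H⁺]/K1 + K2/[H⁺]) = 1 / (1 + 10^-2.31 + 10^-0.66)
   = 1 / (1 + 0.0048978 + 0.21878) = 1/1.2237 = 0.8172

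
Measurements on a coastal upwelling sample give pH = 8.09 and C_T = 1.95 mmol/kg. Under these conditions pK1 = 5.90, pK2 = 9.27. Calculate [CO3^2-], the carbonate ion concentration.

[CO3²⁻] = 0.120 mmol/kg

α₂ = 1 / (1 + [H⁺]/K2 + [H⁺]²/(K1K2)) = 1 / (1 + 10^+1.18 + 10^-1.01)
   = 1 / (1 + 15.136 + 0.097724) = 1/16.233 = 0.06160
[CO3²⁻] = α₂ × DIC = 0.06160 × 1.95 = 0.120 mmol/kg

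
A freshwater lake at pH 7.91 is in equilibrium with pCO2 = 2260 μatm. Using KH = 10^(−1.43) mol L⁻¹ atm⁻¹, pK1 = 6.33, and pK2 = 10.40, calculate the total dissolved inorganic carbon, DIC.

[CO2*] = KH · pCO2 = 10^(−1.43) × 2260×10^-6 = 8.397×10^-5 mol/L
α₀ = 1/(1 + K1/[H⁺] + K1K2/[H⁺]²) = 1/(1 + 10^+1.58 + 10^-0.91) = 0.02555
DIC = [CO2*]/α₀ = 8.397×10^-5 / 0.02555 = 3.29 mmol/L

DIC = 3.29 mmol/L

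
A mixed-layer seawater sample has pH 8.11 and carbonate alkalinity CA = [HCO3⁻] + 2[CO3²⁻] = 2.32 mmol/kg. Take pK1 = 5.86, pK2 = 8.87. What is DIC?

DIC = 2.03 mmol/kg

CA = [HCO3⁻] + 2[CO3²⁻] = (α₁ + 2α₂)·DIC
At pH 8.11: [H⁺]/K1 = 10^-2.25 = 0.0056234, K2/[H⁺] = 10^-0.76 = 0.17378
α₁ = 1/(1 + 0.0056234 + 0.17378) = 1/1.1794 = 0.8479; α₂ = α₁·K2/[H⁺] = 0.1473
α₁ + 2α₂ = 1.1426
DIC = CA / (α₁ + 2α₂) = 2.32 / 1.1426 = 2.03 mmol/kg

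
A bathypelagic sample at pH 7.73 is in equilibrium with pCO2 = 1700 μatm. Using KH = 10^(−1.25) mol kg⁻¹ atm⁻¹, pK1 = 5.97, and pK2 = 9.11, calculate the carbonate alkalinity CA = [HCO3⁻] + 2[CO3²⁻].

CA = 5.96 mmol/kg

[CO2*] = KH · pCO2 = 10^(−1.25) × 1700×10^-6 = 9.560×10^-5 mol/kg
α₀ = 1/(1 + K1/[H⁺] + K1K2/[H⁺]²) = 1/(1 + 10^+1.76 + 10^+0.38) = 0.01641
DIC = [CO2*]/α₀ = 9.560×10^-5 / 0.01641 = 5.826 mmol/kg
CA = (α₁ + 2α₂)·DIC = (0.9442 + 2×0.03936) × 5.826 = 5.96 mmol/kg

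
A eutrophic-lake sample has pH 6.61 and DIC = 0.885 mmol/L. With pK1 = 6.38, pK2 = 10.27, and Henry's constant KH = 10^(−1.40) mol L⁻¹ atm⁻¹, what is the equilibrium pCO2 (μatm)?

α₀ = 1 / (1 + K1/[H⁺] + K1K2/[H⁺]²) = 1 / (1 + 10^+0.23 + 10^-3.43)
   = 1 / (1 + 1.6982 + 0.00037154) = 1/2.6986 = 0.3706
[CO2*] = α₀ × DIC = 0.3706 × 0.885 = 0.3279 mmol/L
pCO2 = [CO2*]/KH = 3.279×10^-4 / 3.981×10^-2 = 8240 μatm

pCO2 = 8240 μatm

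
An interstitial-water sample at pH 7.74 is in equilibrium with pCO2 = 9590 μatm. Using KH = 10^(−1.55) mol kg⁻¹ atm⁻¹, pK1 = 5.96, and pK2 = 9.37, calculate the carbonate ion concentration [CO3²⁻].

[CO2*] = KH · pCO2 = 10^(−1.55) × 9590×10^-6 = 2.703×10^-4 mol/kg
α₀ = 1/(1 + K1/[H⁺] + K1K2/[H⁺]²) = 1/(1 + 10^+1.78 + 10^+0.15) = 0.01596
DIC = [CO2*]/α₀ = 2.703×10^-4 / 0.01596 = 16.94 mmol/kg
[CO3²⁻] = α₂·DIC; α₂ = 0.02254, so [CO3²⁻] = 0.02254 × 16.94 = 0.382 mmol/kg

[CO3²⁻] = 0.382 mmol/kg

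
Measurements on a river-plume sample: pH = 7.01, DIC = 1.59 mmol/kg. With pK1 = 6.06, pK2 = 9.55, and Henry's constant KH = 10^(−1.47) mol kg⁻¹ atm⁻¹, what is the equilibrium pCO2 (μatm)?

pCO2 = 4720 μatm

α₀ = 1 / (1 + K1/[H⁺] + K1K2/[H⁺]²) = 1 / (1 + 10^+0.95 + 10^-1.59)
   = 1 / (1 + 8.9125 + 0.025704) = 1/9.9382 = 0.1006
[CO2*] = α₀ × DIC = 0.1006 × 1.59 = 0.1600 mmol/kg
pCO2 = [CO2*]/KH = 1.600×10^-4 / 3.388×10^-2 = 4720 μatm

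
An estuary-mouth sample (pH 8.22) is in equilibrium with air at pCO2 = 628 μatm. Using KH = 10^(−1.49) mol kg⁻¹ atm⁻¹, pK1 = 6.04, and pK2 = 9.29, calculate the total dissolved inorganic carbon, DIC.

DIC = 3.36 mmol/kg

[CO2*] = KH · pCO2 = 10^(−1.49) × 628×10^-6 = 2.032×10^-5 mol/kg
α₀ = 1/(1 + K1/[H⁺] + K1K2/[H⁺]²) = 1/(1 + 10^+2.18 + 10^+1.11) = 0.006052
DIC = [CO2*]/α₀ = 2.032×10^-5 / 0.006052 = 3.36 mmol/kg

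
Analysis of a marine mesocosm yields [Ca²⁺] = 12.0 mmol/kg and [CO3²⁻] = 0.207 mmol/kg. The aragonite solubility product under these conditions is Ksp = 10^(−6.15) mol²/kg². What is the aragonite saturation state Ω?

Ksp = 10^(−6.15) = 7.079×10^-7
Ω = [Ca²⁺][CO3²⁻]/Ksp = (12.0×10^-3)(0.207×10^-3) / 7.079×10^-7 = 3.51

Ω = 3.51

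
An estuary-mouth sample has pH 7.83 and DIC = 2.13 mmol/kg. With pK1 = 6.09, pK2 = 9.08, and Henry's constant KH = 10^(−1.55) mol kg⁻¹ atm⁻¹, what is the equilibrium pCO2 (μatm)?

α₀ = 1 / (1 + K1/[H⁺] + K1K2/[H⁺]²) = 1 / (1 + 10^+1.74 + 10^+0.49)
   = 1 / (1 + 54.954 + 3.0903) = 1/59.044 = 0.01694
[CO2*] = α₀ × DIC = 0.01694 × 2.13 = 0.03607 mmol/kg
pCO2 = [CO2*]/KH = 3.607×10^-5 / 2.818×10^-2 = 1280 μatm

pCO2 = 1280 μatm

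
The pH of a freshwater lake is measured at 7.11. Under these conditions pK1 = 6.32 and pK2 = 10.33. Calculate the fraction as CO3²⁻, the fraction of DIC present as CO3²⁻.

α₂ = 0.000518

α₂ = 1 / (1 + [H⁺]/K2 + [H⁺]²/(K1K2)) = 1 / (1 + 10^+3.22 + 10^+2.43)
   = 1 / (1 + 1659.6 + 269.15) = 1/1929.7 = 0.0005182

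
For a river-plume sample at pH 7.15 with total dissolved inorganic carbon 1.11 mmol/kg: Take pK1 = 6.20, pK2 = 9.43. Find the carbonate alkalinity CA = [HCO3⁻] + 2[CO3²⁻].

CA = [HCO3⁻] + 2[CO3²⁻] = (α₁ + 2α₂)·DIC
At pH 7.15: [H⁺]/K1 = 10^-0.95 = 0.11220, K2/[H⁺] = 10^-2.28 = 0.0052481
α₁ = 1/(1 + 0.11220 + 0.0052481) = 1/1.1174 = 0.8949; α₂ = α₁·K2/[H⁺] = 0.004696
α₁ + 2α₂ = 0.9043
CA = 0.9043 × 1.11 = 1.00 mmol/kg

CA = 1.00 mmol/kg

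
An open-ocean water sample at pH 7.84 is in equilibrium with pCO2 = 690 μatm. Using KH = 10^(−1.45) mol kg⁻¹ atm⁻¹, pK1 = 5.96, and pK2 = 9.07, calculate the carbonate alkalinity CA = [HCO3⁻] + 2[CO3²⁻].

CA = 2.08 mmol/kg

[CO2*] = KH · pCO2 = 10^(−1.45) × 690×10^-6 = 2.448×10^-5 mol/kg
α₀ = 1/(1 + K1/[H⁺] + K1K2/[H⁺]²) = 1/(1 + 10^+1.88 + 10^+0.65) = 0.01230
DIC = [CO2*]/α₀ = 2.448×10^-5 / 0.01230 = 1.991 mmol/kg
CA = (α₁ + 2α₂)·DIC = (0.9328 + 2×0.05493) × 1.991 = 2.08 mmol/kg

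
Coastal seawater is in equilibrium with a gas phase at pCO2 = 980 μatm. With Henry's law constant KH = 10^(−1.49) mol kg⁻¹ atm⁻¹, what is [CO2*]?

[CO2*] = 31.7 μmol/kg

KH = 10^(−1.49) = 3.236×10^-2 mol kg⁻¹ atm⁻¹
[CO2*] = KH · pCO2 = 3.236×10^-2 × 980×10^-6 atm = 3.17×10^-5 mol/kg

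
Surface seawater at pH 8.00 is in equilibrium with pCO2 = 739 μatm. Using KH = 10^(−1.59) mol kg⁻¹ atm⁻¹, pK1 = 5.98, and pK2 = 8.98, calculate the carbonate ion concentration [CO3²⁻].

[CO2*] = KH · pCO2 = 10^(−1.59) × 739×10^-6 = 1.900×10^-5 mol/kg
α₀ = 1/(1 + K1/[H⁺] + K1K2/[H⁺]²) = 1/(1 + 10^+2.02 + 10^+1.04) = 0.008571
DIC = [CO2*]/α₀ = 1.900×10^-5 / 0.008571 = 2.216 mmol/kg
[CO3²⁻] = α₂·DIC; α₂ = 0.09398, so [CO3²⁻] = 0.09398 × 2.216 = 0.208 mmol/kg

[CO3²⁻] = 0.208 mmol/kg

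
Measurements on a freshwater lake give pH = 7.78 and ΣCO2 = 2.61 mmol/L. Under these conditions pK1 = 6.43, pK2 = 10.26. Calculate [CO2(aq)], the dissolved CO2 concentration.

α₀ = 1 / (1 + K1/[H⁺] + K1K2/[H⁺]²) = 1 / (1 + 10^+1.35 + 10^-1.13)
   = 1 / (1 + 22.387 + 0.074131) = 1/23.461 = 0.04262
[CO2*] = α₀ × DIC = 0.04262 × 2.61 = 0.111 mmol/L

[CO2*] = 0.111 mmol/L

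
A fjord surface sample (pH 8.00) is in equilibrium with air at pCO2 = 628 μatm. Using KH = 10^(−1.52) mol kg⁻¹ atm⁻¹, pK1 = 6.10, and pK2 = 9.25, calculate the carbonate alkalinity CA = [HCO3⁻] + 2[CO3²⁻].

CA = 1.68 mmol/kg

[CO2*] = KH · pCO2 = 10^(−1.52) × 628×10^-6 = 1.897×10^-5 mol/kg
α₀ = 1/(1 + K1/[H⁺] + K1K2/[H⁺]²) = 1/(1 + 10^+1.90 + 10^+0.65) = 0.01178
DIC = [CO2*]/α₀ = 1.897×10^-5 / 0.01178 = 1.610 mmol/kg
CA = (α₁ + 2α₂)·DIC = (0.9356 + 2×0.05261) × 1.610 = 1.68 mmol/kg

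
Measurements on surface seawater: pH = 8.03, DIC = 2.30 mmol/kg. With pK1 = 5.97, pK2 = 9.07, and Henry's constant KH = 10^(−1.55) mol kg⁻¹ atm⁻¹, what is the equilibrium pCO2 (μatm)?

α₀ = 1 / (1 + K1/[H⁺] + K1K2/[H⁺]²) = 1 / (1 + 10^+2.06 + 10^+1.02)
   = 1 / (1 + 114.82 + 10.471) = 1/126.29 = 0.007918
[CO2*] = α₀ × DIC = 0.007918 × 2.30 = 0.01821 mmol/kg = 18.21 μmol/kg
pCO2 = [CO2*]/KH = 1.821×10^-5 / 2.818×10^-2 = 646 μatm

pCO2 = 646 μatm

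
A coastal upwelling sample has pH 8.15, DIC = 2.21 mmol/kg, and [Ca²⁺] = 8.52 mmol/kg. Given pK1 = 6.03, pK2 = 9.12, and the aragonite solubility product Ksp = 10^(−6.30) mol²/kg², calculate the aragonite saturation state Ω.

Ω = 3.61

α₂ = 1 / (1 + [H⁺]/K2 + [H⁺]²/(K1K2)) = 1 / (1 + 10^+0.97 + 10^-1.15)
   = 1 / (1 + 9.3325 + 0.070795) = 1/10.403 = 0.09612
[CO3²⁻] = α₂ × DIC = 0.09612 × 2.21 = 0.2124 mmol/kg
Ksp = 10^(−6.30) = 5.012×10^-7
Ω = [Ca²⁺][CO3²⁻]/Ksp = (8.52×10^-3)(2.124×10^-4) / 5.012×10^-7 = 3.61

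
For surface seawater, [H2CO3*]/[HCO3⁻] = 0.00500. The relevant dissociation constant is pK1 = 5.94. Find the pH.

From K1 = [H⁺][HCO3⁻]/[H2CO3*]:  pH = pK1 − log₁₀([H2CO3*]/[HCO3⁻])
log₁₀(0.00500) = -2.301
pH = 5.94 − (-2.301) = 8.24

pH = 8.24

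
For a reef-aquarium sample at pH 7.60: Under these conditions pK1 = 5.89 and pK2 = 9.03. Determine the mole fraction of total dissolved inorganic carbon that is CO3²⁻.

α₂ = 0.0352

α₂ = 1 / (1 + [H⁺]/K2 + [H⁺]²/(K1K2)) = 1 / (1 + 10^+1.43 + 10^-0.28)
   = 1 / (1 + 26.915 + 0.52481) = 1/28.440 = 0.03516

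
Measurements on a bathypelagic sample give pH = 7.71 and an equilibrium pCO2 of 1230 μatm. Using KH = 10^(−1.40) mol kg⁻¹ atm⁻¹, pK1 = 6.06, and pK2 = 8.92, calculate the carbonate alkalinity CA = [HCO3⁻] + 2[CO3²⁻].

CA = 2.46 mmol/kg

[CO2*] = KH · pCO2 = 10^(−1.40) × 1230×10^-6 = 4.897×10^-5 mol/kg
α₀ = 1/(1 + K1/[H⁺] + K1K2/[H⁺]²) = 1/(1 + 10^+1.65 + 10^+0.44) = 0.02065
DIC = [CO2*]/α₀ = 4.897×10^-5 / 0.02065 = 2.371 mmol/kg
CA = (α₁ + 2α₂)·DIC = (0.9225 + 2×0.05688) × 2.371 = 2.46 mmol/kg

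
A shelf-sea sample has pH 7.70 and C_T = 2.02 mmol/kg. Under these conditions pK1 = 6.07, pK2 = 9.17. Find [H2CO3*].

[CO2*] = 0.0448 mmol/kg

α₀ = 1 / (1 + K1/[H⁺] + K1K2/[H⁺]²) = 1 / (1 + 10^+1.63 + 10^+0.16)
   = 1 / (1 + 42.658 + 1.4454) = 1/45.103 = 0.02217
[CO2*] = α₀ × DIC = 0.02217 × 2.02 = 0.0448 mmol/kg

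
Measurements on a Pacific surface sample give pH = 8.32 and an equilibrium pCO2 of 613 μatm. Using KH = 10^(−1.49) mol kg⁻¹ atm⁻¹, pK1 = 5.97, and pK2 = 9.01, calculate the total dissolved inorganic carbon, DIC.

[CO2*] = KH · pCO2 = 10^(−1.49) × 613×10^-6 = 1.984×10^-5 mol/kg
α₀ = 1/(1 + K1/[H⁺] + K1K2/[H⁺]²) = 1/(1 + 10^+2.35 + 10^+1.66) = 0.003696
DIC = [CO2*]/α₀ = 1.984×10^-5 / 0.003696 = 5.37 mmol/kg

DIC = 5.37 mmol/kg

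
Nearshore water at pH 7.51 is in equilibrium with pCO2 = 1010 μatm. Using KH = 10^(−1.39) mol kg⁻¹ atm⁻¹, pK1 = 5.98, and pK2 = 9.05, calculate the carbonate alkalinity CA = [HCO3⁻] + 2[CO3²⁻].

CA = 1.47 mmol/kg

[CO2*] = KH · pCO2 = 10^(−1.39) × 1010×10^-6 = 4.115×10^-5 mol/kg
α₀ = 1/(1 + K1/[H⁺] + K1K2/[H⁺]²) = 1/(1 + 10^+1.53 + 10^-0.01) = 0.02788
DIC = [CO2*]/α₀ = 4.115×10^-5 / 0.02788 = 1.476 mmol/kg
CA = (α₁ + 2α₂)·DIC = (0.9449 + 2×0.02725) × 1.476 = 1.47 mmol/kg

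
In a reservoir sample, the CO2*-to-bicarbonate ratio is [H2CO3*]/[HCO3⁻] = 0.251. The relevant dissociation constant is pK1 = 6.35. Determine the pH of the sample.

From K1 = [H⁺][HCO3⁻]/[H2CO3*]:  pH = pK1 − log₁₀([H2CO3*]/[HCO3⁻])
log₁₀(0.251) = -0.600
pH = 6.35 − (-0.600) = 6.95

pH = 6.95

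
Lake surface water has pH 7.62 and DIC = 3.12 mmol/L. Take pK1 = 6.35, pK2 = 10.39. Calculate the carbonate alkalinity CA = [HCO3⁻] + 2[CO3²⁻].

CA = [HCO3⁻] + 2[CO3²⁻] = (α₁ + 2α₂)·DIC
At pH 7.62: [H⁺]/K1 = 10^-1.27 = 0.053703, K2/[H⁺] = 10^-2.77 = 0.0016982
α₁ = 1/(1 + 0.053703 + 0.0016982) = 1/1.0554 = 0.9475; α₂ = α₁·K2/[H⁺] = 0.001609
α₁ + 2α₂ = 0.9507
CA = 0.9507 × 3.12 = 2.97 mmol/L

CA = 2.97 mmol/L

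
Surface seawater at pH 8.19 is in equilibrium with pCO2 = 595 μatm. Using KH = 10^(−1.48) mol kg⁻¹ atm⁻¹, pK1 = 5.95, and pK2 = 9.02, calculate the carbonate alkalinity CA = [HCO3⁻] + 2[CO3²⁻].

CA = 4.44 mmol/kg

[CO2*] = KH · pCO2 = 10^(−1.48) × 595×10^-6 = 1.970×10^-5 mol/kg
α₀ = 1/(1 + K1/[H⁺] + K1K2/[H⁺]²) = 1/(1 + 10^+2.24 + 10^+1.41) = 0.004988
DIC = [CO2*]/α₀ = 1.970×10^-5 / 0.004988 = 3.950 mmol/kg
CA = (α₁ + 2α₂)·DIC = (0.8668 + 2×0.1282) × 3.950 = 4.44 mmol/kg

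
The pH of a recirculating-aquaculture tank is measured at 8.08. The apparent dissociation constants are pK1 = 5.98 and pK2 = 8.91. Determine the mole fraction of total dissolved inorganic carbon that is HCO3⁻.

α₁ = 1 / (1 + [H⁺]/K1 + K2/[H⁺]) = 1 / (1 + 10^-2.10 + 10^-0.83)
   = 1 / (1 + 0.0079433 + 0.14791) = 1/1.1559 = 0.8652

α₁ = 0.865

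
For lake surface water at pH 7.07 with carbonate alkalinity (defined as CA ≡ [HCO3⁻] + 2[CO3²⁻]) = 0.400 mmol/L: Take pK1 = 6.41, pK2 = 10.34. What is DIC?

DIC = 0.487 mmol/L

CA = [HCO3⁻] + 2[CO3²⁻] = (α₁ + 2α₂)·DIC
At pH 7.07: [H⁺]/K1 = 10^-0.66 = 0.21878, K2/[H⁺] = 10^-3.27 = 0.00053703
α₁ = 1/(1 + 0.21878 + 0.00053703) = 1/1.2193 = 0.8201; α₂ = α₁·K2/[H⁺] = 0.0004404
α₁ + 2α₂ = 0.8210
DIC = CA / (α₁ + 2α₂) = 0.400 / 0.8210 = 0.487 mmol/L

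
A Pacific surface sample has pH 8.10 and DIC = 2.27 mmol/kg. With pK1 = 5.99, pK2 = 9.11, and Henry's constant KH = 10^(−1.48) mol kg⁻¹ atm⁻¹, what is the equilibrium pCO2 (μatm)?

pCO2 = 481 μatm

α₀ = 1 / (1 + K1/[H⁺] + K1K2/[H⁺]²) = 1 / (1 + 10^+2.11 + 10^+1.10)
   = 1 / (1 + 128.82 + 12.589) = 1/142.41 = 0.007022
[CO2*] = α₀ × DIC = 0.007022 × 2.27 = 0.01594 mmol/kg = 15.94 μmol/kg
pCO2 = [CO2*]/KH = 1.594×10^-5 / 3.311×10^-2 = 481 μatm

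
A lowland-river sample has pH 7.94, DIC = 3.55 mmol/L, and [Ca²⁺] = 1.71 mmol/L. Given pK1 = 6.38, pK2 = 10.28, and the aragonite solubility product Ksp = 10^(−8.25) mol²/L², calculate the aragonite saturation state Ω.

α₂ = 1 / (1 + [H⁺]/K2 + [H⁺]²/(K1K2)) = 1 / (1 + 10^+2.34 + 10^+0.78)
   = 1 / (1 + 218.78 + 6.0256) = 1/225.80 = 0.004429
[CO3²⁻] = α₂ × DIC = 0.004429 × 3.55 = 0.01572 mmol/L = 15.72 μmol/L
Ksp = 10^(−8.25) = 5.623×10^-9
Ω = [Ca²⁺][CO3²⁻]/Ksp = (1.71×10^-3)(1.572×10^-5) / 5.623×10^-9 = 4.78

Ω = 4.78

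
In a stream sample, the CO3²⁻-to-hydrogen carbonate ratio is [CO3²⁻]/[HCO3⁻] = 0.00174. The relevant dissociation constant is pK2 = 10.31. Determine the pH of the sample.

From K2 = [H⁺][CO3²⁻]/[HCO3⁻]:  pH = pK2 + log₁₀([CO3²⁻]/[HCO3⁻])
log₁₀(0.00174) = -2.759
pH = 10.31 + (-2.759) = 7.55

pH = 7.55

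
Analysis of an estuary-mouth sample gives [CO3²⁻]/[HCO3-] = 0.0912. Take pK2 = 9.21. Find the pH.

From K2 = [H⁺][CO3²⁻]/[HCO3-]:  pH = pK2 + log₁₀([CO3²⁻]/[HCO3-])
log₁₀(0.0912) = -1.040
pH = 9.21 + (-1.040) = 8.17

pH = 8.17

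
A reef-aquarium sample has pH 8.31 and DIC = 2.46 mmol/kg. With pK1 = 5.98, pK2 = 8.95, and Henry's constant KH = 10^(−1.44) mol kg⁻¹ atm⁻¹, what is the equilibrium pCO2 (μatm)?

α₀ = 1 / (1 + K1/[H⁺] + K1K2/[H⁺]²) = 1 / (1 + 10^+2.33 + 10^+1.69)
   = 1 / (1 + 213.80 + 48.978) = 1/263.77 = 0.003791
[CO2*] = α₀ × DIC = 0.003791 × 2.46 = 0.009326 mmol/kg = 9.326 μmol/kg
pCO2 = [CO2*]/KH = 9.326×10^-6 / 3.631×10^-2 = 257 μatm

pCO2 = 257 μatm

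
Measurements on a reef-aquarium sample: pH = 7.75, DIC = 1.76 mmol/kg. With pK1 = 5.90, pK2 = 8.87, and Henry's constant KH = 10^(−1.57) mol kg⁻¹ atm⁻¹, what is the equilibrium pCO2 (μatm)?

pCO2 = 847 μatm

α₀ = 1 / (1 + K1/[H⁺] + K1K2/[H⁺]²) = 1 / (1 + 10^+1.85 + 10^+0.73)
   = 1 / (1 + 70.795 + 5.3703) = 1/77.165 = 0.01296
[CO2*] = α₀ × DIC = 0.01296 × 1.76 = 0.02281 mmol/kg
pCO2 = [CO2*]/KH = 2.281×10^-5 / 2.692×10^-2 = 847 μatm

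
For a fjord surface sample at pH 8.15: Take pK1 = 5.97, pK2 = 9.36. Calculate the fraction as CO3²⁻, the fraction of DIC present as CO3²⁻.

α₂ = 0.0577

α₂ = 1 / (1 + [H⁺]/K2 + [H⁺]²/(K1K2)) = 1 / (1 + 10^+1.21 + 10^-0.97)
   = 1 / (1 + 16.218 + 0.10715) = 1/17.325 = 0.05772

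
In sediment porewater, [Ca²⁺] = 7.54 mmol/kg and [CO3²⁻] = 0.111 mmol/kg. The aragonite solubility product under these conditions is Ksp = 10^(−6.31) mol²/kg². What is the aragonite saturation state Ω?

Ω = 1.71

Ksp = 10^(−6.31) = 4.898×10^-7
Ω = [Ca²⁺][CO3²⁻]/Ksp = (7.54×10^-3)(0.111×10^-3) / 4.898×10^-7 = 1.71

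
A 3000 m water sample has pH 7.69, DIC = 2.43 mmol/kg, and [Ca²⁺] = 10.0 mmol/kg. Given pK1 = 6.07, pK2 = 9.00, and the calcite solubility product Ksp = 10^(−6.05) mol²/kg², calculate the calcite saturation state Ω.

Ω = 1.24

α₂ = 1 / (1 + [H⁺]/K2 + [H⁺]²/(K1K2)) = 1 / (1 + 10^+1.31 + 10^-0.31)
   = 1 / (1 + 20.417 + 0.48978) = 1/21.907 = 0.04565
[CO3²⁻] = α₂ × DIC = 0.04565 × 2.43 = 0.1109 mmol/kg
Ksp = 10^(−6.05) = 8.913×10^-7
Ω = [Ca²⁺][CO3²⁻]/Ksp = (10.0×10^-3)(1.109×10^-4) / 8.913×10^-7 = 1.24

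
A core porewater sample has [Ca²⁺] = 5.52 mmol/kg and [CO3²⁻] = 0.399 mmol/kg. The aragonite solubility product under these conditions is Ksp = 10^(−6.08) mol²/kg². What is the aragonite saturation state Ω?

Ω = 2.65

Ksp = 10^(−6.08) = 8.318×10^-7
Ω = [Ca²⁺][CO3²⁻]/Ksp = (5.52×10^-3)(0.399×10^-3) / 8.318×10^-7 = 2.65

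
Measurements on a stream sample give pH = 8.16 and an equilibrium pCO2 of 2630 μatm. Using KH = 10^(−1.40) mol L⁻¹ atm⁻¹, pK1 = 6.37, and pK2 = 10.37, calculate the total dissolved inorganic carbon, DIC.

[CO2*] = KH · pCO2 = 10^(−1.40) × 2630×10^-6 = 1.047×10^-4 mol/L
α₀ = 1/(1 + K1/[H⁺] + K1K2/[H⁺]²) = 1/(1 + 10^+1.79 + 10^-0.42) = 0.01586
DIC = [CO2*]/α₀ = 1.047×10^-4 / 0.01586 = 6.60 mmol/L

DIC = 6.60 mmol/L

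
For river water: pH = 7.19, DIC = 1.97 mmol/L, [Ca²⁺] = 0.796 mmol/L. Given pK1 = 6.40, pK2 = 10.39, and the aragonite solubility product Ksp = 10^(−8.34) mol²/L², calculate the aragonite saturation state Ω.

Ω = 0.186

α₂ = 1 / (1 + [H⁺]/K2 + [H⁺]²/(K1K2)) = 1 / (1 + 10^+3.20 + 10^+2.41)
   = 1 / (1 + 1584.9 + 257.04) = 1/1842.9 = 0.0005426
[CO3²⁻] = α₂ × DIC = 0.0005426 × 1.97 = 0.001069 mmol/L = 1.069 μmol/L
Ksp = 10^(−8.34) = 4.571×10^-9
Ω = [Ca²⁺][CO3²⁻]/Ksp = (0.796×10^-3)(1.069×10^-6) / 4.571×10^-9 = 0.186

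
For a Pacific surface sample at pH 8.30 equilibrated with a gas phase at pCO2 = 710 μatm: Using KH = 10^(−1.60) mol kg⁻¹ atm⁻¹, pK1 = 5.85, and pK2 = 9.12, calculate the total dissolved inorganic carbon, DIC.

[CO2*] = KH · pCO2 = 10^(−1.60) × 710×10^-6 = 1.783×10^-5 mol/kg
α₀ = 1/(1 + K1/[H⁺] + K1K2/[H⁺]²) = 1/(1 + 10^+2.45 + 10^+1.63) = 0.003072
DIC = [CO2*]/α₀ = 1.783×10^-5 / 0.003072 = 5.81 mmol/kg

DIC = 5.81 mmol/kg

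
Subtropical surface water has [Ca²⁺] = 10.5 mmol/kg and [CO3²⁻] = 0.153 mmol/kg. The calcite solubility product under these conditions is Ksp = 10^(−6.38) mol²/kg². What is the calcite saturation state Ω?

Ksp = 10^(−6.38) = 4.169×10^-7
Ω = [Ca²⁺][CO3²⁻]/Ksp = (10.5×10^-3)(0.153×10^-3) / 4.169×10^-7 = 3.85

Ω = 3.85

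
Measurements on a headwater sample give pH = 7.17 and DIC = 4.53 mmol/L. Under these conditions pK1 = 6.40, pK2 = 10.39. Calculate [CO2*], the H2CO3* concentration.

[CO2*] = 0.657 mmol/L

α₀ = 1 / (1 + K1/[H⁺] + K1K2/[H⁺]²) = 1 / (1 + 10^+0.77 + 10^-2.45)
   = 1 / (1 + 5.8884 + 0.0035481) = 1/6.8920 = 0.1451
[CO2*] = α₀ × DIC = 0.1451 × 4.53 = 0.657 mmol/L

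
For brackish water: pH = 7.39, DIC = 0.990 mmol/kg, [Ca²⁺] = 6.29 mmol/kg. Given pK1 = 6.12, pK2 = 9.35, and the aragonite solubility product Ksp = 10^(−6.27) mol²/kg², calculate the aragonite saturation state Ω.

Ω = 0.119

α₂ = 1 / (1 + [H⁺]/K2 + [H⁺]²/(K1K2)) = 1 / (1 + 10^+1.96 + 10^+0.69)
   = 1 / (1 + 91.201 + 4.8978) = 1/97.099 = 0.01030
[CO3²⁻] = α₂ × DIC = 0.01030 × 0.990 = 0.01020 mmol/kg = 10.20 μmol/kg
Ksp = 10^(−6.27) = 5.370×10^-7
Ω = [Ca²⁺][CO3²⁻]/Ksp = (6.29×10^-3)(1.020×10^-5) / 5.370×10^-7 = 0.119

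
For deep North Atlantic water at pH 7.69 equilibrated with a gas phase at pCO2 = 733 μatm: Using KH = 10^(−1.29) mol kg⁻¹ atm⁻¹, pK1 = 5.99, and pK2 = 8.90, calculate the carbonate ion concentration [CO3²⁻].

[CO3²⁻] = 0.116 mmol/kg

[CO2*] = KH · pCO2 = 10^(−1.29) × 733×10^-6 = 3.759×10^-5 mol/kg
α₀ = 1/(1 + K1/[H⁺] + K1K2/[H⁺]²) = 1/(1 + 10^+1.70 + 10^+0.49) = 0.01845
DIC = [CO2*]/α₀ = 3.759×10^-5 / 0.01845 = 2.038 mmol/kg
[CO3²⁻] = α₂·DIC; α₂ = 0.05701, so [CO3²⁻] = 0.05701 × 2.038 = 0.116 mmol/kg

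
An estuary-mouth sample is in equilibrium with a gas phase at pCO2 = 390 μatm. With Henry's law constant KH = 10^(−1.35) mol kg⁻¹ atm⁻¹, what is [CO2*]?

KH = 10^(−1.35) = 4.467×10^-2 mol kg⁻¹ atm⁻¹
[CO2*] = KH · pCO2 = 4.467×10^-2 × 390×10^-6 atm = 1.74×10^-5 mol/kg

[CO2*] = 17.4 μmol/kg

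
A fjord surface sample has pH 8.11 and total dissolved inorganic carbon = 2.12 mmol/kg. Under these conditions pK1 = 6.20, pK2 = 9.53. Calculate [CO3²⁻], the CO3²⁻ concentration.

[CO3²⁻] = 0.0767 mmol/kg

α₂ = 1 / (1 + [H⁺]/K2 + [H⁺]²/(K1K2)) = 1 / (1 + 10^+1.42 + 10^-0.49)
   = 1 / (1 + 26.303 + 0.32359) = 1/27.626 = 0.03620
[CO3²⁻] = α₂ × DIC = 0.03620 × 2.12 = 0.0767 mmol/kg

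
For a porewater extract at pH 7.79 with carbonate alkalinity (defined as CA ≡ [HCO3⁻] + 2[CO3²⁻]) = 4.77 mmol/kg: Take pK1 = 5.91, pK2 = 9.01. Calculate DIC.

DIC = 4.57 mmol/kg

CA = [HCO3⁻] + 2[CO3²⁻] = (α₁ + 2α₂)·DIC
At pH 7.79: [H⁺]/K1 = 10^-1.88 = 0.013183, K2/[H⁺] = 10^-1.22 = 0.060256
α₁ = 1/(1 + 0.013183 + 0.060256) = 1/1.0734 = 0.9316; α₂ = α₁·K2/[H⁺] = 0.05613
α₁ + 2α₂ = 1.0439
DIC = CA / (α₁ + 2α₂) = 4.77 / 1.0439 = 4.57 mmol/kg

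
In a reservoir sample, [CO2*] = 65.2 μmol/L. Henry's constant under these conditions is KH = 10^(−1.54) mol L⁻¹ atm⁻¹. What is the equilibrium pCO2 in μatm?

KH = 10^(−1.54) = 2.884×10^-2 mol L⁻¹ atm⁻¹
pCO2 = [CO2*]/KH = 65.2×10^-6 / 2.884×10^-2 = 2.26×10^-3 atm = 2260 μatm

pCO2 = 2260 μatm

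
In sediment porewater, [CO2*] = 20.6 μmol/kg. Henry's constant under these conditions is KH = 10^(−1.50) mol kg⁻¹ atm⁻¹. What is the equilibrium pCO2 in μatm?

KH = 10^(−1.50) = 3.162×10^-2 mol kg⁻¹ atm⁻¹
pCO2 = [CO2*]/KH = 20.6×10^-6 / 3.162×10^-2 = 6.51×10^-4 atm = 651 μatm

pCO2 = 651 μatm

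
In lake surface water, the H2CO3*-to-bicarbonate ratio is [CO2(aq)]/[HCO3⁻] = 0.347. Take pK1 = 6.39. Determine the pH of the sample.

From K1 = [H⁺][HCO3⁻]/[CO2(aq)]:  pH = pK1 − log₁₀([CO2(aq)]/[HCO3⁻])
log₁₀(0.347) = -0.460
pH = 6.39 − (-0.460) = 6.85

pH = 6.85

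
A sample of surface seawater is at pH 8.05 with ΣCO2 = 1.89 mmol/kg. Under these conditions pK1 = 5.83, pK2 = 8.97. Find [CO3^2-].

[CO3²⁻] = 0.202 mmol/kg

α₂ = 1 / (1 + [H⁺]/K2 + [H⁺]²/(K1K2)) = 1 / (1 + 10^+0.92 + 10^-1.30)
   = 1 / (1 + 8.3176 + 0.050119) = 1/9.3678 = 0.1067
[CO3²⁻] = α₂ × DIC = 0.1067 × 1.89 = 0.202 mmol/kg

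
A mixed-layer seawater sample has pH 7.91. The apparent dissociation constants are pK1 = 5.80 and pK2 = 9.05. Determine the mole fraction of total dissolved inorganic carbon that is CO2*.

α₀ = 1 / (1 + K1/[H⁺] + K1K2/[H⁺]²) = 1 / (1 + 10^+2.11 + 10^+0.97)
   = 1 / (1 + 128.82 + 9.3325) = 1/139.16 = 0.007186

α₀ = 0.00719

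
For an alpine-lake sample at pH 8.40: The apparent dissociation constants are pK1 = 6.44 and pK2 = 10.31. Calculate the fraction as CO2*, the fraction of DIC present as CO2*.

α₀ = 0.0107

α₀ = 1 / (1 + K1/[H⁺] + K1K2/[H⁺]²) = 1 / (1 + 10^+1.96 + 10^+0.05)
   = 1 / (1 + 91.201 + 1.1220) = 1/93.323 = 0.01072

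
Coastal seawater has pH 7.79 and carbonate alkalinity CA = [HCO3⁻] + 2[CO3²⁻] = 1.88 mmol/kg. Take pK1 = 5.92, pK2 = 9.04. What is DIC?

CA = [HCO3⁻] + 2[CO3²⁻] = (α₁ + 2α₂)·DIC
At pH 7.79: [H⁺]/K1 = 10^-1.87 = 0.013490, K2/[H⁺] = 10^-1.25 = 0.056234
α₁ = 1/(1 + 0.013490 + 0.056234) = 1/1.0697 = 0.9348; α₂ = α₁·K2/[H⁺] = 0.05257
α₁ + 2α₂ = 1.0400
DIC = CA / (α₁ + 2α₂) = 1.88 / 1.0400 = 1.81 mmol/kg

DIC = 1.81 mmol/kg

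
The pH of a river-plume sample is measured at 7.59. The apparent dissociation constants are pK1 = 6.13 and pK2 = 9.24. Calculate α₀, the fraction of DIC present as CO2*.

α₀ = 1 / (1 + K1/[H⁺] + K1K2/[H⁺]²) = 1 / (1 + 10^+1.46 + 10^-0.19)
   = 1 / (1 + 28.840 + 0.64565) = 1/30.486 = 0.03280

α₀ = 0.0328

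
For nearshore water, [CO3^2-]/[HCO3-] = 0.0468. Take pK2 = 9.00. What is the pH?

From K2 = [H⁺][CO3^2-]/[HCO3-]:  pH = pK2 + log₁₀([CO3^2-]/[HCO3-])
log₁₀(0.0468) = -1.330
pH = 9.00 + (-1.330) = 7.67

pH = 7.67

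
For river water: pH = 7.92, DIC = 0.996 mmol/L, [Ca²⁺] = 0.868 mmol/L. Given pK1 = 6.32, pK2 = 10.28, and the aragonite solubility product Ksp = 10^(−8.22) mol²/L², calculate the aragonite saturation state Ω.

α₂ = 1 / (1 + [H⁺]/K2 + [H⁺]²/(K1K2)) = 1 / (1 + 10^+2.36 + 10^+0.76)
   = 1 / (1 + 229.09 + 5.7544) = 1/235.84 = 0.004240
[CO3²⁻] = α₂ × DIC = 0.004240 × 0.996 = 0.004223 mmol/L = 4.223 μmol/L
Ksp = 10^(−8.22) = 6.026×10^-9
Ω = [Ca²⁺][CO3²⁻]/Ksp = (0.868×10^-3)(4.223×10^-6) / 6.026×10^-9 = 0.608

Ω = 0.608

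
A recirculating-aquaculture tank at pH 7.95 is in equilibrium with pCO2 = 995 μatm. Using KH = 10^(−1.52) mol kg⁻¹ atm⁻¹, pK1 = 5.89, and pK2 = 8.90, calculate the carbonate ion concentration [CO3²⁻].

[CO2*] = KH · pCO2 = 10^(−1.52) × 995×10^-6 = 3.005×10^-5 mol/kg
α₀ = 1/(1 + K1/[H⁺] + K1K2/[H⁺]²) = 1/(1 + 10^+2.06 + 10^+1.11) = 0.007770
DIC = [CO2*]/α₀ = 3.005×10^-5 / 0.007770 = 3.867 mmol/kg
[CO3²⁻] = α₂·DIC; α₂ = 0.1001, so [CO3²⁻] = 0.1001 × 3.867 = 0.387 mmol/kg

[CO3²⁻] = 0.387 mmol/kg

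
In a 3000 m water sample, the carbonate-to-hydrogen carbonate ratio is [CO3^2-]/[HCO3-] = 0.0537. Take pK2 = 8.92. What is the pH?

From K2 = [H⁺][CO3^2-]/[HCO3-]:  pH = pK2 + log₁₀([CO3^2-]/[HCO3-])
log₁₀(0.0537) = -1.270
pH = 8.92 + (-1.270) = 7.65

pH = 7.65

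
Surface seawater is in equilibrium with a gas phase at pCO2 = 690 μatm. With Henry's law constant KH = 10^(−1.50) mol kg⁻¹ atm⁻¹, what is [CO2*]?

[CO2*] = 21.8 μmol/kg

KH = 10^(−1.50) = 3.162×10^-2 mol kg⁻¹ atm⁻¹
[CO2*] = KH · pCO2 = 3.162×10^-2 × 690×10^-6 atm = 2.18×10^-5 mol/kg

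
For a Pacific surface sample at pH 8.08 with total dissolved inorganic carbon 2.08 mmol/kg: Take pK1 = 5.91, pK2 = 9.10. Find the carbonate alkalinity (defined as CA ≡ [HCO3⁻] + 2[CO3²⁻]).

CA = [HCO3⁻] + 2[CO3²⁻] = (α₁ + 2α₂)·DIC
At pH 8.08: [H⁺]/K1 = 10^-2.17 = 0.0067608, K2/[H⁺] = 10^-1.02 = 0.095499
α₁ = 1/(1 + 0.0067608 + 0.095499) = 1/1.1023 = 0.9072; α₂ = α₁·K2/[H⁺] = 0.08664
α₁ + 2α₂ = 1.0805
CA = 1.0805 × 2.08 = 2.25 mmol/kg

CA = 2.25 mmol/kg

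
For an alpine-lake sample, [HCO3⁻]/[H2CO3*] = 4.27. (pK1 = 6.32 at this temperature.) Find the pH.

From K1 = [H⁺][HCO3⁻]/[H2CO3*]:  pH = pK1 + log₁₀([HCO3⁻]/[H2CO3*])
log₁₀(4.27) = +0.630
pH = 6.32 + (+0.630) = 6.95

pH = 6.95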